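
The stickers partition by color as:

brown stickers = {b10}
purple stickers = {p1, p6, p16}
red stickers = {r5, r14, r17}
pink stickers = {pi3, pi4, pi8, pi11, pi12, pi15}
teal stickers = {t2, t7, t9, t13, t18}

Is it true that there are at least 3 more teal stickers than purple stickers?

|teal stickers| = 5.
|purple stickers| = 3.
The claim requires 5 − 3 = 2 ≥ 3, which does not hold.

False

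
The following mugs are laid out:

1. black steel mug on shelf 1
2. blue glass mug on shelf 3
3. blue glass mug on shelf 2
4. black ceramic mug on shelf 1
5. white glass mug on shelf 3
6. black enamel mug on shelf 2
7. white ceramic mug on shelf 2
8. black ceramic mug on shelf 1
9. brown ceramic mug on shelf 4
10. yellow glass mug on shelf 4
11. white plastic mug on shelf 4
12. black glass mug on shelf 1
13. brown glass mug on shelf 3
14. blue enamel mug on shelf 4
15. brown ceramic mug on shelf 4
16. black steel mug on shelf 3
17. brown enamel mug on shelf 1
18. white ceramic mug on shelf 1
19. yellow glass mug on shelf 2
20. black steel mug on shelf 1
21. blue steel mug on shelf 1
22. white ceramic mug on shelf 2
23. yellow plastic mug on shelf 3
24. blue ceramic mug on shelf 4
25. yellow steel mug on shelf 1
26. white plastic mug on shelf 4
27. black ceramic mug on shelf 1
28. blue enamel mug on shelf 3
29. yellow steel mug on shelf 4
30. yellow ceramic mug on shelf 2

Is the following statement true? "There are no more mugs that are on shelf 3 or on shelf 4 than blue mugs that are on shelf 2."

mugs on shelf 3 or on shelf 4: 14.
blue mugs on shelf 2: 1.
The claim requires 14 ≤ 1, which does not hold.

False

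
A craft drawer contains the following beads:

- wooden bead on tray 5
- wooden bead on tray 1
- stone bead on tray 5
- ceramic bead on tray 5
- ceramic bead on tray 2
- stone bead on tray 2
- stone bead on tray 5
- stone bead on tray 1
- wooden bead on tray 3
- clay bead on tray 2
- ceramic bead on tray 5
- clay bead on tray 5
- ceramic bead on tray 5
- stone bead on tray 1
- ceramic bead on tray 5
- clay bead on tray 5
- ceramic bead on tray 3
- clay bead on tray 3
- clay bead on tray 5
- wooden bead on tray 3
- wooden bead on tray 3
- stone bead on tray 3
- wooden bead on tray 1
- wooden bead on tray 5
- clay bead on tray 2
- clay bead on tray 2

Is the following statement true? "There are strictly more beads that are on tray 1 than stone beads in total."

False

beads on tray 1: 4.
stone beads: 6.
The claim requires 4 > 6, which does not hold.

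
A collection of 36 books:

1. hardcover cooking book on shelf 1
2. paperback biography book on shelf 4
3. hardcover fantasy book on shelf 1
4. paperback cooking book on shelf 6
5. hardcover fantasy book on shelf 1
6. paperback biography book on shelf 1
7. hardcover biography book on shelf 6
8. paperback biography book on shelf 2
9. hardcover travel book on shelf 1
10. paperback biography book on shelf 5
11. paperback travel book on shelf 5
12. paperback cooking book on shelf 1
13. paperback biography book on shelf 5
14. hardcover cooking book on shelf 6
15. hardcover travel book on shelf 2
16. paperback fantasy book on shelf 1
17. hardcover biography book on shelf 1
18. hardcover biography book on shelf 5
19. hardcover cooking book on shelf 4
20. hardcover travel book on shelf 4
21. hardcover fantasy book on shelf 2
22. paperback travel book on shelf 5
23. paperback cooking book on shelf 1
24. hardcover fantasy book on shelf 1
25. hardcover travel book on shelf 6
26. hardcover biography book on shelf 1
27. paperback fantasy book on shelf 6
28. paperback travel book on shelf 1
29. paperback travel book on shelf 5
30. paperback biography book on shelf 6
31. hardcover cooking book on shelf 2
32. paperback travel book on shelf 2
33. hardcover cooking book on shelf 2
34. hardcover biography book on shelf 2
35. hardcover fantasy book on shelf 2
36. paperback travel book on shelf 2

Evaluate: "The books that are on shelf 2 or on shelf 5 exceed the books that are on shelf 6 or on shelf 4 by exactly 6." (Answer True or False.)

There are 15 books on shelf 2 or on shelf 5.
There are 9 books on shelf 6 or on shelf 4.
The claim requires 15 − 9 (= 6) to equal 6, which holds.

True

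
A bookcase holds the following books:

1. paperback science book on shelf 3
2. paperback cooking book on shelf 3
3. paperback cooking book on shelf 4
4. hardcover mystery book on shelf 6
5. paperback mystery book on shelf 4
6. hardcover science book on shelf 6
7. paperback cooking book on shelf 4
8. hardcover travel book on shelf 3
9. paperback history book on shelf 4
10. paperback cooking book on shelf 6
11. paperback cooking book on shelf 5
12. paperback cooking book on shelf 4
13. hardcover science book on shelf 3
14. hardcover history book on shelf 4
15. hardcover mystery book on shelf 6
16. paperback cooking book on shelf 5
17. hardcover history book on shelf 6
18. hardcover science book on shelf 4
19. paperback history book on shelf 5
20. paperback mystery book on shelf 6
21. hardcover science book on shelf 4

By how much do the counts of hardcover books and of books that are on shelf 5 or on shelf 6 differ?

hardcover books: 9. books on shelf 5 or on shelf 6: 9.
|9 − 9| = 9 − 9 = 0.

0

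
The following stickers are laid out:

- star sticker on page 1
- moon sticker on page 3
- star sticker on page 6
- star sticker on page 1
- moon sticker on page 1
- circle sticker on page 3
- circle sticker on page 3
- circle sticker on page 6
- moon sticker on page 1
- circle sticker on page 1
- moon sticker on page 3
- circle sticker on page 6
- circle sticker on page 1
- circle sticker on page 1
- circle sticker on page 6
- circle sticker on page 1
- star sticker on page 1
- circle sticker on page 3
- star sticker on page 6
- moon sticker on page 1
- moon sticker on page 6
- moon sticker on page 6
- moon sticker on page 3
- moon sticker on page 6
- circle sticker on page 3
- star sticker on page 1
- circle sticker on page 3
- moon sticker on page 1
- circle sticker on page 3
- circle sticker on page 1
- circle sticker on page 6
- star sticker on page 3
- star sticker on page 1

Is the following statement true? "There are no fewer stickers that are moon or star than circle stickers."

True

stickers that are moon or star: 18.
circle stickers: 15.
The claim requires 18 ≥ 15, which holds.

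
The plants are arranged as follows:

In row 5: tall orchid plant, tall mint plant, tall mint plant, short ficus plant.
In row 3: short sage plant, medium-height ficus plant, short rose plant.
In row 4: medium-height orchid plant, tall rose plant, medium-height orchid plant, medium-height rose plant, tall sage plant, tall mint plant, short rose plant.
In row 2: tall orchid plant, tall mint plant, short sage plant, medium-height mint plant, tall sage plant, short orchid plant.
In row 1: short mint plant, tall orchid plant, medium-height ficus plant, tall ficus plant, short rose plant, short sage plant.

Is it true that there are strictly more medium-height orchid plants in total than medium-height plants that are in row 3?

|medium-height orchid plants| = 2.
|medium-height plants in row 3| = 1.
The claim requires 2 > 1, which holds.

True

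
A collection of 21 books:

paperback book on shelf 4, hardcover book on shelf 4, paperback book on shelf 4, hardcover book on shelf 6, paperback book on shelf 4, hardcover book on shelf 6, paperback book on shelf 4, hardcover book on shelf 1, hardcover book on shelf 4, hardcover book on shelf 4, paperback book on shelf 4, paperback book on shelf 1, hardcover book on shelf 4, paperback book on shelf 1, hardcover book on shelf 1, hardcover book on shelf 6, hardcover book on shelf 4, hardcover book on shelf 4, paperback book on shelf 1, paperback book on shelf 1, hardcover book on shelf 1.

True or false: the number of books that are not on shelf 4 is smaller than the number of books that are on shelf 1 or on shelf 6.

False

There are 10 books that are not on shelf 4.
There are 10 books on shelf 1 or on shelf 6.
The claim requires 10 < 10, which does not hold.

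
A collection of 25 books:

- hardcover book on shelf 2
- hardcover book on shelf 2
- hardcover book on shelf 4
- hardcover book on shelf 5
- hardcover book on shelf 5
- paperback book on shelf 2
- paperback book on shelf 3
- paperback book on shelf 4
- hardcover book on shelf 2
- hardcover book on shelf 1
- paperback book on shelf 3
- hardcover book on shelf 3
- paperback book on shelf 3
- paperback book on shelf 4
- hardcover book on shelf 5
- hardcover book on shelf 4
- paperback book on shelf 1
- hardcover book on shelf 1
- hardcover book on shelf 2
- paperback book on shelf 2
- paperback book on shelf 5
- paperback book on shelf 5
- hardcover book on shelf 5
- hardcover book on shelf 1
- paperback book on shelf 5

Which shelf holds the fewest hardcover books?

Counts by shelf (restricted to hardcover books): shelf 2→4, shelf 5→4, shelf 1→3, shelf 4→2, shelf 3→1.
The minimum is 1, held uniquely by shelf 3.

shelf 3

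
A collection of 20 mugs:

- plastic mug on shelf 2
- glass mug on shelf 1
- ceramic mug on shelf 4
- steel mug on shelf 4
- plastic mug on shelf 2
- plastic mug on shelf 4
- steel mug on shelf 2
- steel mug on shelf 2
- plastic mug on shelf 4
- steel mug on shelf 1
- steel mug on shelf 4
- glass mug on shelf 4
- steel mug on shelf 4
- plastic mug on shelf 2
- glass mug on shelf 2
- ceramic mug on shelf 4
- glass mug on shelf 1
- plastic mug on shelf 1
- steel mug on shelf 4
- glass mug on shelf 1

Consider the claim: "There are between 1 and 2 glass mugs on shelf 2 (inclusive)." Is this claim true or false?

|glass mugs on shelf 2| = 1.
The claim requires 1 ≤ 1 ≤ 2, which holds.

True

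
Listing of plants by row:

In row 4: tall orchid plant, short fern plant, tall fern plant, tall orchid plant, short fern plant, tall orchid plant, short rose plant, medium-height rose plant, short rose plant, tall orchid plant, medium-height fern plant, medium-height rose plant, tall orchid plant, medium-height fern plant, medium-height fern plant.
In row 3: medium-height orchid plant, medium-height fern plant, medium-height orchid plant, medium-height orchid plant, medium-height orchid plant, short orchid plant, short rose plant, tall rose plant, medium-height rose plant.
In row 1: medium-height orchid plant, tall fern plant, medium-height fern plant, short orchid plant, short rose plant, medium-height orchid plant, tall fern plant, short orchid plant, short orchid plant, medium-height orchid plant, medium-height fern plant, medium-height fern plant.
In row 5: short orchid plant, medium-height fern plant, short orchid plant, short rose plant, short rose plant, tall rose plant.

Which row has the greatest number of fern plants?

row 4

Counts by row (restricted to fern plants): row 4→6, row 1→5, row 3→1, row 5→1.
The maximum is 6, held uniquely by row 4.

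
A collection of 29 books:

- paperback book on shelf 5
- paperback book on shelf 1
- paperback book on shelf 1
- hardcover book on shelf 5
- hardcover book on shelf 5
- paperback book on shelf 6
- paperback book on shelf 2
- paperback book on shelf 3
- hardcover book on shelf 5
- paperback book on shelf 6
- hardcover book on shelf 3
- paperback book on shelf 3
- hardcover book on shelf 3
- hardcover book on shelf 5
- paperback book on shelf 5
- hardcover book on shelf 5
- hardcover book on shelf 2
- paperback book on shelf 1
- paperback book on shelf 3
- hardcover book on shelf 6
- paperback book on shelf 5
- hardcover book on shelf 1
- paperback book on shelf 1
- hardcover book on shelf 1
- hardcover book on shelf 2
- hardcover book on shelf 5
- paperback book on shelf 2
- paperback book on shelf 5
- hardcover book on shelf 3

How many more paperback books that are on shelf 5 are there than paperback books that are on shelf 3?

paperback books on shelf 5: 4.
paperback books on shelf 3: 3.
4 − 3 = 1.

1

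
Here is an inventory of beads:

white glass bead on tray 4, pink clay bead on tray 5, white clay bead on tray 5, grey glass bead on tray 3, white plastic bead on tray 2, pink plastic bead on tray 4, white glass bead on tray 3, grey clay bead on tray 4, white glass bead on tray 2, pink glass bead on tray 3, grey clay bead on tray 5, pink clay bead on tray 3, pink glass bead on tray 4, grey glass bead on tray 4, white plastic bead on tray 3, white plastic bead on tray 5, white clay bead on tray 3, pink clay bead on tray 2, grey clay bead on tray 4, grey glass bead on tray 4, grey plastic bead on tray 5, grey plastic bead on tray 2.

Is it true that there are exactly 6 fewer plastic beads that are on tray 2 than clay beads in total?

plastic beads on tray 2: 2.
clay beads: 8.
The claim requires 8 − 2 (= 6) to equal 6, which holds.

True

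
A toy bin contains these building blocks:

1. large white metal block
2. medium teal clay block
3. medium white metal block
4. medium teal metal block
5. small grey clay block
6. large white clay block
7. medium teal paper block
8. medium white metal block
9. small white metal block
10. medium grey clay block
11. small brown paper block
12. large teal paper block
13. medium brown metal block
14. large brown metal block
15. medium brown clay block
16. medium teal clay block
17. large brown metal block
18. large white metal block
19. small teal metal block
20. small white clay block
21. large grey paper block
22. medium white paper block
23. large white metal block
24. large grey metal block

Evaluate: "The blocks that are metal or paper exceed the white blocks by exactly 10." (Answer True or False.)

|blocks that are metal or paper| = 17.
|white blocks| = 9.
The claim requires 17 − 9 (= 8) to equal 10, which does not hold.

False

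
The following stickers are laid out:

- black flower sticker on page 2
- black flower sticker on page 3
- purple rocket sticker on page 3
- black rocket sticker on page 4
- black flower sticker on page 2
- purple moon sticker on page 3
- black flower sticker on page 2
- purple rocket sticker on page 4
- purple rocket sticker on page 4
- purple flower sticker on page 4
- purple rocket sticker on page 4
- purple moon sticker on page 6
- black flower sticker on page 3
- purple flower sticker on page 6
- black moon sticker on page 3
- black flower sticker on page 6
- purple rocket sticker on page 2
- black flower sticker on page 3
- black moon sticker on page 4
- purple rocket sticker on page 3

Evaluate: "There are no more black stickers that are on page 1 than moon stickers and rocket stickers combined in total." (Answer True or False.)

black stickers on page 1: 0.
moon stickers: 4; rocket stickers: 7; combined: 4 + 7 = 11.
The claim requires 0 ≤ 11, which holds.

True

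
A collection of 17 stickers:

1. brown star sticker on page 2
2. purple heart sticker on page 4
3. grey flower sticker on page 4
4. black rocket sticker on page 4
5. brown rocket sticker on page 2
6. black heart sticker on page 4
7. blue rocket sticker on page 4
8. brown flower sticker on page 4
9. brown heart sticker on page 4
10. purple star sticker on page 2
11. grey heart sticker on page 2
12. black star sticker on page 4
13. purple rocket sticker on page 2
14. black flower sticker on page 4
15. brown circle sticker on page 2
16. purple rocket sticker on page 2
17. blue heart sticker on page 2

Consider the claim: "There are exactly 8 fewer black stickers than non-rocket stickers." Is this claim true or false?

There are 4 black stickers.
There are 12 non-rocket stickers.
The claim requires 12 − 4 (= 8) to equal 8, which holds.

True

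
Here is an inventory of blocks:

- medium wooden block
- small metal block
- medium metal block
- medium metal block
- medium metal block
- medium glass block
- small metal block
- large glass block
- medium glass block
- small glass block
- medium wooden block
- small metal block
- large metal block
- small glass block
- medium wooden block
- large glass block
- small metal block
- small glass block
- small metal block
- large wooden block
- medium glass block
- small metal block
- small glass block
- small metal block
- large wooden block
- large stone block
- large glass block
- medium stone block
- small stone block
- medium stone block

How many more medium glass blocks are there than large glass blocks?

0

medium glass blocks: 3.
large glass blocks: 3.
3 − 3 = 0.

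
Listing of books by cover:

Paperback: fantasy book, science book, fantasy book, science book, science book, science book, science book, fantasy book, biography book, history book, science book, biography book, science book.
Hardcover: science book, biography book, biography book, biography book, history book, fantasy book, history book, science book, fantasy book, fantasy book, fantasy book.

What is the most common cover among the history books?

Counts by cover (restricted to history books): hardcover 2, paperback 1.
The maximum is 2, held uniquely by hardcover.

hardcover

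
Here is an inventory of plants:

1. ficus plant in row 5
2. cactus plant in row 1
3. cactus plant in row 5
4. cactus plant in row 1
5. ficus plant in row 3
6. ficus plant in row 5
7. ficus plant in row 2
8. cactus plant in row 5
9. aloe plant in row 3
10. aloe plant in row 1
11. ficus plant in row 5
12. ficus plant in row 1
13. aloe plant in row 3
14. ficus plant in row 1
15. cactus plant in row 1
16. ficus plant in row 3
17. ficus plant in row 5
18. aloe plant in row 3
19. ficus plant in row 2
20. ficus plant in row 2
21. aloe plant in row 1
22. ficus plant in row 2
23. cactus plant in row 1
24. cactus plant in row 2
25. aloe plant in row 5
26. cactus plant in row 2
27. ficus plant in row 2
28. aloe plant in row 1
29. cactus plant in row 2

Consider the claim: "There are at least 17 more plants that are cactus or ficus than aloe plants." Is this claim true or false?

False

|plants that are cactus or ficus| = 22.
|aloe plants| = 7.
The claim requires 22 − 7 = 15 ≥ 17, which does not hold.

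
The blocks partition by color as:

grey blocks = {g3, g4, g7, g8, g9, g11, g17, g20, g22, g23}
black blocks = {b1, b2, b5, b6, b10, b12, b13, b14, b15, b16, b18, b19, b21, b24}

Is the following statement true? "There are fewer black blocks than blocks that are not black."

black blocks: 14.
blocks that are not black: 10.
The claim requires 14 < 10, which does not hold.

False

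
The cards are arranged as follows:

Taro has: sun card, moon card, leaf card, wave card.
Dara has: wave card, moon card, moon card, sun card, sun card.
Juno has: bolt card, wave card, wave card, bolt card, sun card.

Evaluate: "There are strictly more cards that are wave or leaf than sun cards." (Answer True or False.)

|cards that are wave or leaf| = 5.
|sun cards| = 4.
The claim requires 5 > 4, which holds.

True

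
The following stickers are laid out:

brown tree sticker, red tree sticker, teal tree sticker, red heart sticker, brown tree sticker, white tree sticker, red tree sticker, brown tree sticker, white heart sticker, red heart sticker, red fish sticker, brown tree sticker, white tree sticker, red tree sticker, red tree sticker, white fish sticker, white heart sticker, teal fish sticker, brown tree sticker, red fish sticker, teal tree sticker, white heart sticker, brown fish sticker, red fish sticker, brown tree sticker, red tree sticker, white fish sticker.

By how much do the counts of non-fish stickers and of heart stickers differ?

non-fish stickers: 20. heart stickers: 5.
|20 − 5| = 20 − 5 = 15.

15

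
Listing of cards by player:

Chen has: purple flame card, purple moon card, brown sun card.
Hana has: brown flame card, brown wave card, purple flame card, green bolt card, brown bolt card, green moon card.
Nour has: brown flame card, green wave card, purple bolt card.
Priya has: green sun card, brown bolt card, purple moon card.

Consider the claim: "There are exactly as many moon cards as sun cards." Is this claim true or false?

False

moon cards: 3.
sun cards: 2.
The claim requires 3 = 2, which does not hold.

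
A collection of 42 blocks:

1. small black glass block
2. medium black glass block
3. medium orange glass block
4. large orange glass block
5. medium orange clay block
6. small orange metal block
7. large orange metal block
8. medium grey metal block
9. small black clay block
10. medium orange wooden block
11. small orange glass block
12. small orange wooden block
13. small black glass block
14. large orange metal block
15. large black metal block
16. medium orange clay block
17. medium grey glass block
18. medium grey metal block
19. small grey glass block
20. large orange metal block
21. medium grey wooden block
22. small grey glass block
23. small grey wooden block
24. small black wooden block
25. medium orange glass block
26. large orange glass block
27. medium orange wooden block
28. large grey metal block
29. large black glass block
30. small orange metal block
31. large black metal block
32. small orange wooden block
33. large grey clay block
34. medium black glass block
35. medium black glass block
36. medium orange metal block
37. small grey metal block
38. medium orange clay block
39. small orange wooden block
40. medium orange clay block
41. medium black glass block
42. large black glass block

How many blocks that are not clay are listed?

Total blocks: 42; with the excluded value: 6; remaining 42 − 6 = 36.

36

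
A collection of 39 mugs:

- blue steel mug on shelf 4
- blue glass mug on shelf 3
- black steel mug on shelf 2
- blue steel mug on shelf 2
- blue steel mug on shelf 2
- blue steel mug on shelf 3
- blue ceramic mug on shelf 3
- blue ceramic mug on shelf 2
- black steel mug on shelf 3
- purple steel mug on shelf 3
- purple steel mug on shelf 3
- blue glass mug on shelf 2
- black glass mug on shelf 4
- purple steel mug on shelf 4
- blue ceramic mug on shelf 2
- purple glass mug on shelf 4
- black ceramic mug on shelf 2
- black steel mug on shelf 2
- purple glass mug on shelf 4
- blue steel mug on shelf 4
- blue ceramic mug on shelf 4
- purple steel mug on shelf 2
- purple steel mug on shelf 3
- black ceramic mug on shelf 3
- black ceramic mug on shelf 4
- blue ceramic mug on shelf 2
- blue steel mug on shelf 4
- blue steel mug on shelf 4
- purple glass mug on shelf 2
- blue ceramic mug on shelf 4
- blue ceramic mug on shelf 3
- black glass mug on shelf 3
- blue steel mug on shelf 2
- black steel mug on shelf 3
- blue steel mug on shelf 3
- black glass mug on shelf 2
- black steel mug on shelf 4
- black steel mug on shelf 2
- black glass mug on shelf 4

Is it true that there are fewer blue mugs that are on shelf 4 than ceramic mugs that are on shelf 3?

False

blue mugs on shelf 4: 6.
ceramic mugs on shelf 3: 3.
The claim requires 6 < 3, which does not hold.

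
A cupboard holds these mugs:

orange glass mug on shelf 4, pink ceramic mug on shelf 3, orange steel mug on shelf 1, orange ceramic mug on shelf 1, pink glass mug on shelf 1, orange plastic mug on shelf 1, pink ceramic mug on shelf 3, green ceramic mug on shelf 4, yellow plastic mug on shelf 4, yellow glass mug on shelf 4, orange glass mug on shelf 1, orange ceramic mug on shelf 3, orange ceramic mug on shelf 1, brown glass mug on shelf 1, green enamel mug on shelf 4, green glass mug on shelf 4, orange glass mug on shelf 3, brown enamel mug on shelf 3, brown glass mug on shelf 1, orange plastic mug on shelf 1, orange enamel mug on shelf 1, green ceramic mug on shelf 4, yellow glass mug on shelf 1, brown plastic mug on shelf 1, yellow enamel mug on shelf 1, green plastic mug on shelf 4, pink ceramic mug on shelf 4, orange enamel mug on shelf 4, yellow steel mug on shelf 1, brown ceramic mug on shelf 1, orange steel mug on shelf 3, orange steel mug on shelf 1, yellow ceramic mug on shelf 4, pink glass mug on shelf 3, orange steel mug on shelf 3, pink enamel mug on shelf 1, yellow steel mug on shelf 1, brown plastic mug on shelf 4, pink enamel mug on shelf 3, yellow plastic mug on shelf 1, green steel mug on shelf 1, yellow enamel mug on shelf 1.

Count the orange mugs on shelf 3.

4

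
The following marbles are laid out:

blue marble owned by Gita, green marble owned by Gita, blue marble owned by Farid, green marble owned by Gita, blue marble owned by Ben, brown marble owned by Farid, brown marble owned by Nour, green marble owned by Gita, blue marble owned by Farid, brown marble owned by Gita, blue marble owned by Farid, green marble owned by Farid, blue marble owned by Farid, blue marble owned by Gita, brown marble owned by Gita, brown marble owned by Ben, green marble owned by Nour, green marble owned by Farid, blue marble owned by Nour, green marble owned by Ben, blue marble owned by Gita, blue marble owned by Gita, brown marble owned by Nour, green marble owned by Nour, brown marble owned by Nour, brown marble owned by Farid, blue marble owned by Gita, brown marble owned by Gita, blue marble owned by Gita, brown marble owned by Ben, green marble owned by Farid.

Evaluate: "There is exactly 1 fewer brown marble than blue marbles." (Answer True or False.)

|brown marbles| = 10.
|blue marbles| = 12.
The claim requires 12 − 10 (= 2) to equal 1, which does not hold.

False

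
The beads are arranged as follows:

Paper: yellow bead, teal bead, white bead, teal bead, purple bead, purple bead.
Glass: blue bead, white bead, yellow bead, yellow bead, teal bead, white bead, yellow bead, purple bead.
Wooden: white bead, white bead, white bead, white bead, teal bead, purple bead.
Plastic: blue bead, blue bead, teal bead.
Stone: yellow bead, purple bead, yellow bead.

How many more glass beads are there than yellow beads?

glass beads: 8.
yellow beads: 6.
8 − 6 = 2.

2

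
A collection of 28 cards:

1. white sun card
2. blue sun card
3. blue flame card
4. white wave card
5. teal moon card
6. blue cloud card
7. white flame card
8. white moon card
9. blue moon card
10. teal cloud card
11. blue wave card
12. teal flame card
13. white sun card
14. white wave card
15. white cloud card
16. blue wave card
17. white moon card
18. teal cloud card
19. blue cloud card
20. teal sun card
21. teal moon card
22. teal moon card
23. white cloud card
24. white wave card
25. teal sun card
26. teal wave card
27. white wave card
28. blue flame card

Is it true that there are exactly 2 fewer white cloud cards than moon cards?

False

There are 2 white cloud cards.
There are 6 moon cards.
The claim requires 6 − 2 (= 4) to equal 2, which does not hold.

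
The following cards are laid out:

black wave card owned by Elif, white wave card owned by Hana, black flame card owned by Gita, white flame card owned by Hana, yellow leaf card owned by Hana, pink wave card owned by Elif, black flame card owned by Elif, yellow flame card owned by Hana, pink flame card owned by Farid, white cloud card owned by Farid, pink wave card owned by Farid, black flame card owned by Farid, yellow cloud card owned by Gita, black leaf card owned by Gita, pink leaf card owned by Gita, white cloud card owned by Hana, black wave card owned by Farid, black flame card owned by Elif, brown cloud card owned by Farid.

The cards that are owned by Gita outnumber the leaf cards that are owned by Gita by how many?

2

cards owned by Gita: 4.
leaf cards owned by Gita: 2.
4 − 2 = 2.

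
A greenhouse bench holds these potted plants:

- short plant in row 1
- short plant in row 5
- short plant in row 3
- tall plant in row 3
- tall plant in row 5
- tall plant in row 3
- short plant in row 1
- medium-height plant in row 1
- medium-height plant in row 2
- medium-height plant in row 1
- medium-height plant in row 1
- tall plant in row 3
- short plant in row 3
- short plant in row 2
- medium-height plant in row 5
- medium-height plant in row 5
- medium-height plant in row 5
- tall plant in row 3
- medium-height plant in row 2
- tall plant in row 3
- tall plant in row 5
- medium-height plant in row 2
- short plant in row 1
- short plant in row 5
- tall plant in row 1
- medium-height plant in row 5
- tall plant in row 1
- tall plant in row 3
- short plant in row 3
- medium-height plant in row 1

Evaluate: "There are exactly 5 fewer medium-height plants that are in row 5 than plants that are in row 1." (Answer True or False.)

medium-height plants in row 5: 4.
plants in row 1: 9.
The claim requires 9 − 4 (= 5) to equal 5, which holds.

True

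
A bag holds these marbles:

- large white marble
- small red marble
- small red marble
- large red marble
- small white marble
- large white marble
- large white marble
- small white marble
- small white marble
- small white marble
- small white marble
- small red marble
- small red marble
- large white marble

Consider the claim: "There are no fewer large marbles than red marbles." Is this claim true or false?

large marbles: 5.
red marbles: 5.
The claim requires 5 ≥ 5, which holds.

True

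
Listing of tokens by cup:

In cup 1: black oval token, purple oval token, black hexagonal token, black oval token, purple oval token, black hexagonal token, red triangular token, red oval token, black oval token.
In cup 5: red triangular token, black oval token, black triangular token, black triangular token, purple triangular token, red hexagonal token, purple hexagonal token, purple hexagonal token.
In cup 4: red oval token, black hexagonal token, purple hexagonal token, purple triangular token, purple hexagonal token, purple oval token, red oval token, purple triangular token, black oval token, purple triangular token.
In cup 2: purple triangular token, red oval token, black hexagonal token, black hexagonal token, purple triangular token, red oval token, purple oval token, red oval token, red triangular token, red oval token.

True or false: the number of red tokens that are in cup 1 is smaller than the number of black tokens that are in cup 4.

False

There are 2 red tokens in cup 1.
There are 2 black tokens in cup 4.
The claim requires 2 < 2, which does not hold.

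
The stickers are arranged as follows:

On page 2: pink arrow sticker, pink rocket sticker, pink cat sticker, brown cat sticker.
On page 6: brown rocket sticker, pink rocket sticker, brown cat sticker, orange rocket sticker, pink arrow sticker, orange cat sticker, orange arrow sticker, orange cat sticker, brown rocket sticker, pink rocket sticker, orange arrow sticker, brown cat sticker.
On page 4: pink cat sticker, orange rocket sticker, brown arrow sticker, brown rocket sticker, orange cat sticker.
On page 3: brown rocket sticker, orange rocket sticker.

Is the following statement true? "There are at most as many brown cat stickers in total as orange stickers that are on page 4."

False

|brown cat stickers| = 3.
|orange stickers on page 4| = 2.
The claim requires 3 ≤ 2, which does not hold.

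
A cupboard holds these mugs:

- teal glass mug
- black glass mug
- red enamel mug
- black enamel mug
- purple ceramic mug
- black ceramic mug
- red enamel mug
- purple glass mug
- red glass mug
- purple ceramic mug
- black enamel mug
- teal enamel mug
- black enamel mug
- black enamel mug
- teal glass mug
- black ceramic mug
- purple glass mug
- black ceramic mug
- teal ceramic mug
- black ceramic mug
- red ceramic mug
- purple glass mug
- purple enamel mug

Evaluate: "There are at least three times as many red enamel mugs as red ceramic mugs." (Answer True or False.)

False

There are 2 red enamel mugs.
There is 1 red ceramic mug.
The claim requires 2 ≥ 3 × 1 = 3, which does not hold.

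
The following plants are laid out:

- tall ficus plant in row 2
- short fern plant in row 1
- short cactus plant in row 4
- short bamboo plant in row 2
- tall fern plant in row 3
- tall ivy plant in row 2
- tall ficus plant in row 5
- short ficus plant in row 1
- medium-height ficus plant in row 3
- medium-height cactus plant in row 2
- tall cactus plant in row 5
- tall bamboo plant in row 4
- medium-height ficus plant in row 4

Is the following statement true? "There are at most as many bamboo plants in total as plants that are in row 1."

True

bamboo plants: 2.
plants in row 1: 2.
The claim requires 2 ≤ 2, which holds.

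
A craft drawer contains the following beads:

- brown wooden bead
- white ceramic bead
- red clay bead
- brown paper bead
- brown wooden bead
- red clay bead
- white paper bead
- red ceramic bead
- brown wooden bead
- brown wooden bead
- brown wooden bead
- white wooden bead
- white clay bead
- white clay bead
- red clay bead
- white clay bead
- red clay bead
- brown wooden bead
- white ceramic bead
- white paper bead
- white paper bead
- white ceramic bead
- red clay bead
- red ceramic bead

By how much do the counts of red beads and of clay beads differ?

1

red beads: 7. clay beads: 8.
|7 − 8| = 8 − 7 = 1.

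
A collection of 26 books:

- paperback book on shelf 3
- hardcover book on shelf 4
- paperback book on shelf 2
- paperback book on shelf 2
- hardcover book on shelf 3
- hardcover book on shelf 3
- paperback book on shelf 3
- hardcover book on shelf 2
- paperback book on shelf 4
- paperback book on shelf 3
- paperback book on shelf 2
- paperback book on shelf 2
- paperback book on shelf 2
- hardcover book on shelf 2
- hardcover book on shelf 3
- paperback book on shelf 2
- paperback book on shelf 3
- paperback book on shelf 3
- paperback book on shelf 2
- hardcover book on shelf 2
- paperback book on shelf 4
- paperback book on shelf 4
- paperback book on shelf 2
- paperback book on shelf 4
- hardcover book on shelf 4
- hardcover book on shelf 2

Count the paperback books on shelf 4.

4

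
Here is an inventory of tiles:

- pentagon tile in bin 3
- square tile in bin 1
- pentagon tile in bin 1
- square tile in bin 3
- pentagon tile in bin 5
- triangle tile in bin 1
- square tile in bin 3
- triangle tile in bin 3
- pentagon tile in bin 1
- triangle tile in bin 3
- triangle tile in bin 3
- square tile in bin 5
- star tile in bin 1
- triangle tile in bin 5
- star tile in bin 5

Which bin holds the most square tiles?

Counts by bin (restricted to square tiles): bin 3→2, bin 5→1, bin 1→1.
The maximum is 2, held uniquely by bin 3.

bin 3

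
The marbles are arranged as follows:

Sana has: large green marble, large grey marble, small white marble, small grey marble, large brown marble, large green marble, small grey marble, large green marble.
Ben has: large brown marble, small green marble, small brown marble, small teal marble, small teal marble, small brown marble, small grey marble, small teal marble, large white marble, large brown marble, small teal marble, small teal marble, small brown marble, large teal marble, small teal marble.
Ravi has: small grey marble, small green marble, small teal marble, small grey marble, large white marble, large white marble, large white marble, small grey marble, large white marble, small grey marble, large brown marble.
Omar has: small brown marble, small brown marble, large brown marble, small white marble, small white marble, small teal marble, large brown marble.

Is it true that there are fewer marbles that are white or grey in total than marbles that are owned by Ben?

There are 16 marbles that are white or grey.
Count of marbles owned by Ben: 15.
The claim requires 16 < 15, which does not hold.

False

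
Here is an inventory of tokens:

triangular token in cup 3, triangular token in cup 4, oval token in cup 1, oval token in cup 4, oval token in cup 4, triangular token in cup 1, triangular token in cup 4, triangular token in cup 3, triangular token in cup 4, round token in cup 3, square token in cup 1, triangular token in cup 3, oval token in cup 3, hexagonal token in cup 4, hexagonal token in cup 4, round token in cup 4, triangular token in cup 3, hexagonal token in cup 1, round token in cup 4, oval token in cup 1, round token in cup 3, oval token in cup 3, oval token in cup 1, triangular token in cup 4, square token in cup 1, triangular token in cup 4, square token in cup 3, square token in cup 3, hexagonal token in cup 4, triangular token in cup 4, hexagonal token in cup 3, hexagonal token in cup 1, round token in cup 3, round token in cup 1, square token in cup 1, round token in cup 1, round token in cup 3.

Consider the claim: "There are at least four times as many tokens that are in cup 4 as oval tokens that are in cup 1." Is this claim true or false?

True

|tokens in cup 4| = 13.
|oval tokens in cup 1| = 3.
The claim requires 13 ≥ 4 × 3 = 12, which holds.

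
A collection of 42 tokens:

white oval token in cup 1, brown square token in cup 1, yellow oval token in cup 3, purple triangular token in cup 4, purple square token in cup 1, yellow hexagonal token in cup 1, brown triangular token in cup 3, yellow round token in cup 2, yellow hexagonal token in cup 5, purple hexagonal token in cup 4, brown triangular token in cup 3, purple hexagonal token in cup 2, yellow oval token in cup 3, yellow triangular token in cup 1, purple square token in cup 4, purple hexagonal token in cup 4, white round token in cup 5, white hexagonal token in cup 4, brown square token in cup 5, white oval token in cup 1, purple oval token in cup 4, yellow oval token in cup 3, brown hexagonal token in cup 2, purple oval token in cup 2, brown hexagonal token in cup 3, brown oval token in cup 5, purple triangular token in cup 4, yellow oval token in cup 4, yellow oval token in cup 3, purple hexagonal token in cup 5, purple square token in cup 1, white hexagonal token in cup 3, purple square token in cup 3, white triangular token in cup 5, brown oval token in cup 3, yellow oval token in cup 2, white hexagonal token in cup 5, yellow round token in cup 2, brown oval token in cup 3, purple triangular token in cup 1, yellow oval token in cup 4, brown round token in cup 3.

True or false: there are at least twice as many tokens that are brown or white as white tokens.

tokens that are brown or white: 17.
white tokens: 7.
The claim requires 17 ≥ 2 × 7 = 14, which holds.

True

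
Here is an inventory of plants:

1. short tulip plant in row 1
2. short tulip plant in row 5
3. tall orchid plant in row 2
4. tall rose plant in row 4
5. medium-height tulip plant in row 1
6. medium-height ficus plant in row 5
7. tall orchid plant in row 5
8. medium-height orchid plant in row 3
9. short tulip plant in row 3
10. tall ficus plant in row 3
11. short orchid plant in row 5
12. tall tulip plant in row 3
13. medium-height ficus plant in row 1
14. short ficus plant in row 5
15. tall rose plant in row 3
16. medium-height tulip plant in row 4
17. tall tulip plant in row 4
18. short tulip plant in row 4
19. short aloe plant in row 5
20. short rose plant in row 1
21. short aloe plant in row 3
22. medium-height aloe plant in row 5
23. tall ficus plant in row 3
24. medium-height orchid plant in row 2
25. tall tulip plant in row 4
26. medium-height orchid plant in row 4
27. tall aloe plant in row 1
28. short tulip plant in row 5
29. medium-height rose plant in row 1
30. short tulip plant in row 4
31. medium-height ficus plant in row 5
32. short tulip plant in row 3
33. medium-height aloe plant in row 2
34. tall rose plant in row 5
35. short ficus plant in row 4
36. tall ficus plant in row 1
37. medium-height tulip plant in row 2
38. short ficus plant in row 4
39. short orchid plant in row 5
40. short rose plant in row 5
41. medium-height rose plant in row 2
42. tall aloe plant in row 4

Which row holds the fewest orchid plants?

Counts by row (restricted to orchid plants): row 5→3, row 2→2, row 3→1, row 4→1, row 1→0.
The minimum is 0, held uniquely by row 1.

row 1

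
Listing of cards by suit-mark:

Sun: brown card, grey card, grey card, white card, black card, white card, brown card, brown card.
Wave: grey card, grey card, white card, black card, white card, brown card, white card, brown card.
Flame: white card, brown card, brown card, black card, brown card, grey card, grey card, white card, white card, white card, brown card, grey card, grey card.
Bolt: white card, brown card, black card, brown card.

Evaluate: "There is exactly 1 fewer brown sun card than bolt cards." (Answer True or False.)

brown sun cards: 3.
bolt cards: 4.
The claim requires 4 − 3 (= 1) to equal 1, which holds.

True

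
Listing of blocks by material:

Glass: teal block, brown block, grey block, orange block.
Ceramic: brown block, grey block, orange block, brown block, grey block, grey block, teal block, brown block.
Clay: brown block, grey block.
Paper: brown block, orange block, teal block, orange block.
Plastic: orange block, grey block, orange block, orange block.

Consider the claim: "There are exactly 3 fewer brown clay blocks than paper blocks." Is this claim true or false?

True

There is 1 brown clay block.
There are 4 paper blocks.
The claim requires 4 − 1 (= 3) to equal 3, which holds.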